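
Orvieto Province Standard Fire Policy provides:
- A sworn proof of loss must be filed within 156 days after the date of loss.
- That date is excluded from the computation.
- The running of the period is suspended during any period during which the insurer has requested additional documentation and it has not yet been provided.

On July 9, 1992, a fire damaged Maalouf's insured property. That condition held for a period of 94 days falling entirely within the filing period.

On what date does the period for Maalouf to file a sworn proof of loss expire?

March 16, 1993

156 days after July 9, 1992 is December 12, 1992.
Tolling adds 94 days: December 12, 1992 + 94 days = March 16, 1993.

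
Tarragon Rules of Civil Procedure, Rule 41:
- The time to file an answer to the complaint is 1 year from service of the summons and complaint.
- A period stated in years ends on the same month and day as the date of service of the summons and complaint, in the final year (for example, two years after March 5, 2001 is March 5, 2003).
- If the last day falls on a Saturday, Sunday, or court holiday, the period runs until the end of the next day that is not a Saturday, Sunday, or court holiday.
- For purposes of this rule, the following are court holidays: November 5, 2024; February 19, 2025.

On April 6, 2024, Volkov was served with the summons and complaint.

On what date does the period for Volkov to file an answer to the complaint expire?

April 7, 2025

1 year after April 6, 2024 is April 6, 2025.
April 6, 2025 is Sunday. The next qualifying day is April 7, 2025.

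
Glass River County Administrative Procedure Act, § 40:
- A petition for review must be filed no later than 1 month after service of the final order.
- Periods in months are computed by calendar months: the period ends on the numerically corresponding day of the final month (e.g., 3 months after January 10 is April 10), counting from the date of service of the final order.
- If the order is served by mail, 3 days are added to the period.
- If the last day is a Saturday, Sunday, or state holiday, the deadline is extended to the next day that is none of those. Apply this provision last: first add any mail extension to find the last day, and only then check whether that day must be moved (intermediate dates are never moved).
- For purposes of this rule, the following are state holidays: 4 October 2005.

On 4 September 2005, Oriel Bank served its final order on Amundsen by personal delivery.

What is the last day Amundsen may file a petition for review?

1 month after 4 September 2005 is October 4, 2005.
Service was not by mail, so no mail extension applies.
October 4, 2005 is a listed holiday. The next qualifying day is October 5, 2005.

October 5, 2005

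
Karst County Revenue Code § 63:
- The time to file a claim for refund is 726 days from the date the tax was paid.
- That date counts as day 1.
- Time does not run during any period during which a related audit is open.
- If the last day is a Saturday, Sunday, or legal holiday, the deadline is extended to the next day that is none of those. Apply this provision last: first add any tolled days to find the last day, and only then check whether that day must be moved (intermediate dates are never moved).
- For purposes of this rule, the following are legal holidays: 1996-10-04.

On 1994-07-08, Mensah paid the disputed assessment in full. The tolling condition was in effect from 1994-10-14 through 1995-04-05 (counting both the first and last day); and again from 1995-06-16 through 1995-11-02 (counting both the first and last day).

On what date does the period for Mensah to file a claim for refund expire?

Counting 1994-07-08 as day 1, day 726 is July 2, 1996.
From October 14, 1994 through April 5, 1995 inclusive is 174 days; tolling adds 174 days: July 2, 1996 + 174 days = December 23, 1996.
From June 16, 1995 through November 2, 1995 inclusive is 140 days; tolling adds 140 days: December 23, 1996 + 140 days = May 12, 1997.
May 12, 1997 is a Monday and not a legal holiday, so no extension applies.

May 12, 1997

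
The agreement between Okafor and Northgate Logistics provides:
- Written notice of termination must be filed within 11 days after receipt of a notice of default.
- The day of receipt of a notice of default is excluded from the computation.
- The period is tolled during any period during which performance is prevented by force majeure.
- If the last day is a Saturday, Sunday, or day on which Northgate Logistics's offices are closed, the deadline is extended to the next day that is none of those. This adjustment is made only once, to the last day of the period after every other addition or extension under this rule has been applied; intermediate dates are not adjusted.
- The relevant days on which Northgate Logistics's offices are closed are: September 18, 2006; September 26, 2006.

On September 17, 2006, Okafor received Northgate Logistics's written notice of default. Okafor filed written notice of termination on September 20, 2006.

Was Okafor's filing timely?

Yes

11 days after September 17, 2006 is September 28, 2006.
September 28, 2006 is a Thursday and not a day on which Northgate Logistics's offices are closed, so no extension applies.
The deadline is September 28, 2006; the filing on September 20, 2006 is on or before that date.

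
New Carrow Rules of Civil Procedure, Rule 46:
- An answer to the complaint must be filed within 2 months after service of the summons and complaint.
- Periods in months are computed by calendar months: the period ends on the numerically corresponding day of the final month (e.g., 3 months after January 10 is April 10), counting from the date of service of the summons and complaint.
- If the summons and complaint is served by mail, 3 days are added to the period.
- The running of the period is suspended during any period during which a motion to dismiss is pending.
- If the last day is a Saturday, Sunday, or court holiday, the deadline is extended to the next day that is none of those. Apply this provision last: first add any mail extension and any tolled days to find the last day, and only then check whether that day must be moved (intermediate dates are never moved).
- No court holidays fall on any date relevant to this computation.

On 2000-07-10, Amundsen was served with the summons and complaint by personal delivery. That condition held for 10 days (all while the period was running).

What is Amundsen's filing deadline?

2 months after 2000-07-10 is September 10, 2000.
Service was not by mail, so no mail extension applies.
Tolling adds 10 days: September 10, 2000 + 10 days = September 20, 2000.
September 20, 2000 is a Wednesday and not a court holiday, so no extension applies.

September 20, 2000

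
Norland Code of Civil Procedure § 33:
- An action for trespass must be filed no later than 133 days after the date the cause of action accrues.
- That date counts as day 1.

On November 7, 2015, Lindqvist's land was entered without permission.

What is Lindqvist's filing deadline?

March 18, 2016

Counting November 7, 2015 as day 1, day 133 is March 18, 2016.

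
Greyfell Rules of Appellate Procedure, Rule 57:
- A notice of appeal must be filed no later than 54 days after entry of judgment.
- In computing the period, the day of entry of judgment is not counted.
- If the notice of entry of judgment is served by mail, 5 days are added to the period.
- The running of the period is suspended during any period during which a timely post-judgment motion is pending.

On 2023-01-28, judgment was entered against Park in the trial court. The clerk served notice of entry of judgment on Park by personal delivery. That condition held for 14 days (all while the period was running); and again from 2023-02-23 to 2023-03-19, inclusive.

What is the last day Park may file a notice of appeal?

54 days after 2023-01-28 is March 23, 2023.
Service was not by mail, so no mail extension applies.
Tolling adds 14 days: March 23, 2023 + 14 days = April 6, 2023.
From February 23, 2023 through March 19, 2023 inclusive is 25 days; tolling adds 25 days: April 6, 2023 + 25 days = May 1, 2023.

May 1, 2023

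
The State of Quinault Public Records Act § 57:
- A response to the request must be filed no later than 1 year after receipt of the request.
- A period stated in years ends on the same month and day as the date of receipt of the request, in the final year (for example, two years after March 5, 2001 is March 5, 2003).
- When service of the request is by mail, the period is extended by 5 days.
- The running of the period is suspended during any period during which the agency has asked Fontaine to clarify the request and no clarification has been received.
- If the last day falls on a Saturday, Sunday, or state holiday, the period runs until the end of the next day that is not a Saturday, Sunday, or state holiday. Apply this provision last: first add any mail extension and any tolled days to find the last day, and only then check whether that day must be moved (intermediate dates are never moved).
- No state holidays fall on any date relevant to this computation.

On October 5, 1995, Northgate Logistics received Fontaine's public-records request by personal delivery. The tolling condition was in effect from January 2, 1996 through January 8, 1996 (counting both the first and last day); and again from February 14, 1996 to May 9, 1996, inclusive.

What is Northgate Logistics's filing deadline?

1 year after October 5, 1995 is October 5, 1996.
Service was not by mail, so no mail extension applies.
From January 2, 1996 through January 8, 1996 inclusive is 7 days; tolling adds 7 days: October 5, 1996 + 7 days = October 12, 1996.
From February 14, 1996 through May 9, 1996 inclusive is 86 days; tolling adds 86 days: October 12, 1996 + 86 days = January 6, 1997.
January 6, 1997 is a Monday and not a state holiday, so no extension applies.

January 6, 1997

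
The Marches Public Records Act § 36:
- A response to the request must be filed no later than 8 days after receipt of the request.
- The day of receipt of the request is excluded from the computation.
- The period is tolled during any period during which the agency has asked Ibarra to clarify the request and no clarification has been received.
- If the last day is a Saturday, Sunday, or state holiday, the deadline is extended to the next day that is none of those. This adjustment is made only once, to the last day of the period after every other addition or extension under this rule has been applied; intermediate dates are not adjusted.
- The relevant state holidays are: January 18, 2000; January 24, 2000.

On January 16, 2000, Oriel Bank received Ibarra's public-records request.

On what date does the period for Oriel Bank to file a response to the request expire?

January 25, 2000

8 days after January 16, 2000 is January 24, 2000.
January 24, 2000 is a listed holiday. The next qualifying day is January 25, 2000.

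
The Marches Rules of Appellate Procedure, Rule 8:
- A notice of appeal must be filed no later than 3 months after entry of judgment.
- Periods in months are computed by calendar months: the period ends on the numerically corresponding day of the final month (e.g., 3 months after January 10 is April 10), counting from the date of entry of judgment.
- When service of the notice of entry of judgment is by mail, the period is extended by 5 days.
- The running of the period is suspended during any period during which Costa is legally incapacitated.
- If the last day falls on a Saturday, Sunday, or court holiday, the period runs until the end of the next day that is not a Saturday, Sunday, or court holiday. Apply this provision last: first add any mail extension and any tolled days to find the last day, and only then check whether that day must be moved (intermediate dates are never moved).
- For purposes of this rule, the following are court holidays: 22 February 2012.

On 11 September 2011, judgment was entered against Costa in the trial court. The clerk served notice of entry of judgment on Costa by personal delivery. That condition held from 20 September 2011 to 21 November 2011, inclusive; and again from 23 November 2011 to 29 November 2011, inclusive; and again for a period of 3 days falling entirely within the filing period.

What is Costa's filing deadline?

3 months after 11 September 2011 is December 11, 2011.
Service was not by mail, so no mail extension applies.
From September 20, 2011 through November 21, 2011 inclusive is 63 days; tolling adds 63 days: December 11, 2011 + 63 days = February 12, 2012.
From November 23, 2011 through November 29, 2011 inclusive is 7 days; tolling adds 7 days: February 12, 2012 + 7 days = February 19, 2012.
Tolling adds 3 days: February 19, 2012 + 3 days = February 22, 2012.
February 22, 2012 is a listed holiday. The next qualifying day is February 23, 2012.

February 23, 2012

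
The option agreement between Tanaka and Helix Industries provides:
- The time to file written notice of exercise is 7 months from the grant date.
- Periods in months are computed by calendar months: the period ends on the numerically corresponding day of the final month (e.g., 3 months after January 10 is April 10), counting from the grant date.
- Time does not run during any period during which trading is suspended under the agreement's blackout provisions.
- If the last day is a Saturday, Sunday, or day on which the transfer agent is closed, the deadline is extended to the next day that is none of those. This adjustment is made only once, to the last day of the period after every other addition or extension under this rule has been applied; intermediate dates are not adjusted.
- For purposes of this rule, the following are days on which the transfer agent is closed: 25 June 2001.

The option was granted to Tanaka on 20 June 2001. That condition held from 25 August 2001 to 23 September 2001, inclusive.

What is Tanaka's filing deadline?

7 months after 20 June 2001 is January 20, 2002.
From August 25, 2001 through September 23, 2001 inclusive is 30 days; tolling adds 30 days: January 20, 2002 + 30 days = February 19, 2002.
February 19, 2002 is a Tuesday and not a day on which the transfer agent is closed, so no extension applies.

February 19, 2002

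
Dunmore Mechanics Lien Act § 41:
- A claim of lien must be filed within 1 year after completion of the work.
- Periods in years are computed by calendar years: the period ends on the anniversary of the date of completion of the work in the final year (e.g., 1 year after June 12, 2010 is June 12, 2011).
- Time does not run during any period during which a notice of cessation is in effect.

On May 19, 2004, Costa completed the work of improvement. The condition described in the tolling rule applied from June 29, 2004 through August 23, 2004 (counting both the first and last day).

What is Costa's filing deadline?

July 14, 2005

1 year after May 19, 2004 is May 19, 2005.
From June 29, 2004 through August 23, 2004 inclusive is 56 days; tolling adds 56 days: May 19, 2005 + 56 days = July 14, 2005.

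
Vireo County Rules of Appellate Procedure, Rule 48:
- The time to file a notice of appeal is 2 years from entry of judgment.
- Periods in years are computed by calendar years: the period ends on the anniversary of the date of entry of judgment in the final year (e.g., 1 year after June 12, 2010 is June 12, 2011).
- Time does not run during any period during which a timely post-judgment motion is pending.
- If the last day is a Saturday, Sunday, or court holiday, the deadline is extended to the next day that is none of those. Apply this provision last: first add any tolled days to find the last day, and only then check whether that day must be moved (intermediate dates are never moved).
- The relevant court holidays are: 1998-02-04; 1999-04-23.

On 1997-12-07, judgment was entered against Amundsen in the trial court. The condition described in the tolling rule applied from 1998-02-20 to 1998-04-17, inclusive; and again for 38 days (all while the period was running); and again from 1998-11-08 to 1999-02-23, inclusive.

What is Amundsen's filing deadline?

2 years after 1997-12-07 is December 7, 1999.
From February 20, 1998 through April 17, 1998 inclusive is 57 days; tolling adds 57 days: December 7, 1999 + 57 days = February 2, 2000.
Tolling adds 38 days: February 2, 2000 + 38 days = March 11, 2000.
From November 8, 1998 through February 23, 1999 inclusive is 108 days; tolling adds 108 days: March 11, 2000 + 108 days = June 27, 2000.
June 27, 2000 is a Tuesday and not a court holiday, so no extension applies.

June 27, 2000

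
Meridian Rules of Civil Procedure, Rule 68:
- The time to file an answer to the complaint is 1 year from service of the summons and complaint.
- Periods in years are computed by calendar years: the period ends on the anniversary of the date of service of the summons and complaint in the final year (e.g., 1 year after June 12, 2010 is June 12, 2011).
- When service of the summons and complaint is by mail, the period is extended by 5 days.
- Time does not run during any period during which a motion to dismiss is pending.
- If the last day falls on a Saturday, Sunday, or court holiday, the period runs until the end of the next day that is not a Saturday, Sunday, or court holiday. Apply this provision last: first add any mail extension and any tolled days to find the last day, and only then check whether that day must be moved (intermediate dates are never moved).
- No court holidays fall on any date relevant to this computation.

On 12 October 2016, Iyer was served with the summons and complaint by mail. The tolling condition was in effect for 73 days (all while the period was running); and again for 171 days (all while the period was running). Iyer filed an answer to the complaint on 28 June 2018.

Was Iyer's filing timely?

No

1 year after 12 October 2016 is October 12, 2017.
Service was by mail, adding 5 days: October 12, 2017 + 5 days = October 17, 2017.
Tolling adds 73 days: October 17, 2017 + 73 days = December 29, 2017.
Tolling adds 171 days: December 29, 2017 + 171 days = June 18, 2018.
June 18, 2018 is a Monday and not a court holiday, so no extension applies.
The deadline is June 18, 2018; the filing on June 28, 2018 is after that date.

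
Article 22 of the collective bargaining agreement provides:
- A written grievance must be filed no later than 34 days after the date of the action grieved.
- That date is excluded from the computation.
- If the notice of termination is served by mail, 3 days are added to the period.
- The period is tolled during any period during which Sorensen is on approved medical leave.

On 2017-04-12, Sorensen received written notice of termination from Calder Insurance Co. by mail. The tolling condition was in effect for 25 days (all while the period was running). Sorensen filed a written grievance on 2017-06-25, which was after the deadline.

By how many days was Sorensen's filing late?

34 days after 2017-04-12 is May 16, 2017.
Service was by mail, adding 3 days: May 16, 2017 + 3 days = May 19, 2017.
Tolling adds 25 days: May 19, 2017 + 25 days = June 13, 2017.
The deadline is June 13, 2017; from June 13, 2017 to June 25, 2017 is 12 days.

12 days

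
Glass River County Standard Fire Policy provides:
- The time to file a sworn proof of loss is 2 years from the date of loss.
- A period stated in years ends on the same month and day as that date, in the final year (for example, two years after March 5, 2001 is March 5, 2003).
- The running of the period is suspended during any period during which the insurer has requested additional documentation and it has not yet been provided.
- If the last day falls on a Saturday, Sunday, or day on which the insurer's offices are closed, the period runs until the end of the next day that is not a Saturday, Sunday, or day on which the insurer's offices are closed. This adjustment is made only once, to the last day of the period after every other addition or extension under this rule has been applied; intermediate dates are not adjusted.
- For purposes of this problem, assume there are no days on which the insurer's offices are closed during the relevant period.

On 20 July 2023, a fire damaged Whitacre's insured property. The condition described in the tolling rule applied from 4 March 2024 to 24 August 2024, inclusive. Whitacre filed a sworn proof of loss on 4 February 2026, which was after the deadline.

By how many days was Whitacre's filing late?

2 years after 20 July 2023 is July 20, 2025.
From March 4, 2024 through August 24, 2024 inclusive is 174 days; tolling adds 174 days: July 20, 2025 + 174 days = January 10, 2026.
January 10, 2026 is Saturday; January 11, 2026 is Sunday. The next qualifying day is January 12, 2026.
The deadline is January 12, 2026; from January 12, 2026 to February 4, 2026 is 23 days.

23 days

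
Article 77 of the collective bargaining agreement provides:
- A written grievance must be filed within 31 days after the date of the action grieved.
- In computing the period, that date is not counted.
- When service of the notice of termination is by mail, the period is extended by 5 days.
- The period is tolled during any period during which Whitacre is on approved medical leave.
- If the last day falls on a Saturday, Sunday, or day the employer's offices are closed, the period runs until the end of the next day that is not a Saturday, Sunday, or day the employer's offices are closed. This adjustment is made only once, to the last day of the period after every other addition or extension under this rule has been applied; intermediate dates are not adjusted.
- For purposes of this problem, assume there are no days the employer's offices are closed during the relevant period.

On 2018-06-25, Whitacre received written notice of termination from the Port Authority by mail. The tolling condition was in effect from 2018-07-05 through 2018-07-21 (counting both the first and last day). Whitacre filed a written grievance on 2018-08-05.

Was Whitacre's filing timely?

31 days after 2018-06-25 is July 26, 2018.
Service was by mail, adding 5 days: July 26, 2018 + 5 days = July 31, 2018.
From July 5, 2018 through July 21, 2018 inclusive is 17 days; tolling adds 17 days: July 31, 2018 + 17 days = August 17, 2018.
August 17, 2018 is a Friday and not a day the employer's offices are closed, so no extension applies.
The deadline is August 17, 2018; the filing on August 5, 2018 is on or before that date.

Yes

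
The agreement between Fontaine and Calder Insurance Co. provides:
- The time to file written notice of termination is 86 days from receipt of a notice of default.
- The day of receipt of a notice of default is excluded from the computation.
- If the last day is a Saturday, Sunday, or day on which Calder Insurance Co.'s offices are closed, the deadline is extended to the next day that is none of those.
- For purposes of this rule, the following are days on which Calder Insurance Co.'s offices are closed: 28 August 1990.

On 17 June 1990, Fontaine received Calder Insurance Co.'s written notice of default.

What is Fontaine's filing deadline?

86 days after 17 June 1990 is September 11, 1990.
September 11, 1990 is a Tuesday and not a day on which Calder Insurance Co.'s offices are closed, so no extension applies.

September 11, 1990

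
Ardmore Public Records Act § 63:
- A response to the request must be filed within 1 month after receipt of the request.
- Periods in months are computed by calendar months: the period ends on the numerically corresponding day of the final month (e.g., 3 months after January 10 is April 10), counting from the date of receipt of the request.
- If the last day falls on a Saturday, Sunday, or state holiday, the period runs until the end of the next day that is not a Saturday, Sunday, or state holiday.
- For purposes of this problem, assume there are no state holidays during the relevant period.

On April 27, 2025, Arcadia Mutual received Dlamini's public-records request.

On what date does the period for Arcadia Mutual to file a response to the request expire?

1 month after April 27, 2025 is May 27, 2025.
May 27, 2025 is a Tuesday and not a state holiday, so no extension applies.

May 27, 2025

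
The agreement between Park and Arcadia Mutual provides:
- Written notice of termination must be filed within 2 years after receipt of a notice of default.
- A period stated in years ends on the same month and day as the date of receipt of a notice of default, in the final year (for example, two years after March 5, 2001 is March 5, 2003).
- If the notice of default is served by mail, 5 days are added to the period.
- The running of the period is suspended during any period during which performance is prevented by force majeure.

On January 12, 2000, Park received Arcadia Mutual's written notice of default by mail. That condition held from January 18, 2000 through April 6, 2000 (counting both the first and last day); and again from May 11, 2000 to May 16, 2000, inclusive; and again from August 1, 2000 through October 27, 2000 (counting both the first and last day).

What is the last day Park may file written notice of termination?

July 10, 2002

2 years after January 12, 2000 is January 12, 2002.
Service was by mail, adding 5 days: January 12, 2002 + 5 days = January 17, 2002.
From January 18, 2000 through April 6, 2000 inclusive is 80 days; tolling adds 80 days: January 17, 2002 + 80 days = April 7, 2002.
From May 11, 2000 through May 16, 2000 inclusive is 6 days; tolling adds 6 days: April 7, 2002 + 6 days = April 13, 2002.
From August 1, 2000 through October 27, 2000 inclusive is 88 days; tolling adds 88 days: April 13, 2002 + 88 days = July 10, 2002.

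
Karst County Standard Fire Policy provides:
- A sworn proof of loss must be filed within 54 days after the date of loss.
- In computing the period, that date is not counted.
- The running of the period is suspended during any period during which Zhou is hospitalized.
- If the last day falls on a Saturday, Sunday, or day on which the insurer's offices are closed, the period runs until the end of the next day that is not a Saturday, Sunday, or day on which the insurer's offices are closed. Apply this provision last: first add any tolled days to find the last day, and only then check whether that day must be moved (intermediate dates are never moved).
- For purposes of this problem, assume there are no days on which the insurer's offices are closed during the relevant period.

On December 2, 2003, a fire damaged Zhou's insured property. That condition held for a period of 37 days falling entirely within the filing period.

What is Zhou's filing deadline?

March 2, 2004

54 days after December 2, 2003 is January 25, 2004.
Tolling adds 37 days: January 25, 2004 + 37 days = March 2, 2004.
March 2, 2004 is a Tuesday and not a day on which the insurer's offices are closed, so no extension applies.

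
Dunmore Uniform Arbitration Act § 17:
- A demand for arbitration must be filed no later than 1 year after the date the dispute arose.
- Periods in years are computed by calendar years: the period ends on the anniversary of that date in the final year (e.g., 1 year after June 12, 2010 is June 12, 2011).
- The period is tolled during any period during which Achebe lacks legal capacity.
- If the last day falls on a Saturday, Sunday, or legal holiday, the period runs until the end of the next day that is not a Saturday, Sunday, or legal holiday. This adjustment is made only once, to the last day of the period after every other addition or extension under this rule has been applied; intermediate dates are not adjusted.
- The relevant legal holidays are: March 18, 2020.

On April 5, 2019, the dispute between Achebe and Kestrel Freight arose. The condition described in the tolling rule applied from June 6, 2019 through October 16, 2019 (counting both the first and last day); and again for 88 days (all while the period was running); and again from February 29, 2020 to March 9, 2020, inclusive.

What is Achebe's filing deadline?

November 23, 2020

1 year after April 5, 2019 is April 5, 2020.
From June 6, 2019 through October 16, 2019 inclusive is 133 days; tolling adds 133 days: April 5, 2020 + 133 days = August 16, 2020.
Tolling adds 88 days: August 16, 2020 + 88 days = November 12, 2020.
From February 29, 2020 through March 9, 2020 inclusive is 10 days; tolling adds 10 days: November 12, 2020 + 10 days = November 22, 2020.
November 22, 2020 is Sunday. The next qualifying day is November 23, 2020.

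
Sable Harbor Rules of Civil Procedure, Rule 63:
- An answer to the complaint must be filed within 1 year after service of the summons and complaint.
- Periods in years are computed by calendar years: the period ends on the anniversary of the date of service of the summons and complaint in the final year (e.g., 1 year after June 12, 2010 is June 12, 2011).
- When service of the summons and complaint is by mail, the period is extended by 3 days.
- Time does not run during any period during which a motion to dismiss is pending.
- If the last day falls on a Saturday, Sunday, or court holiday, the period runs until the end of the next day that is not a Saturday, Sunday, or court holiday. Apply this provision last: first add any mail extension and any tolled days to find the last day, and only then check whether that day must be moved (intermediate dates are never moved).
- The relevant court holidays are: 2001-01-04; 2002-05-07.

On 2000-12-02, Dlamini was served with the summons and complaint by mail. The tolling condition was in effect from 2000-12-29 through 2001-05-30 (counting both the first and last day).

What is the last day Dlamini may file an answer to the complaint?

1 year after 2000-12-02 is December 2, 2001.
Service was by mail, adding 3 days: December 2, 2001 + 3 days = December 5, 2001.
From December 29, 2000 through May 30, 2001 inclusive is 153 days; tolling adds 153 days: December 5, 2001 + 153 days = May 7, 2002.
May 7, 2002 is a listed holiday. The next qualifying day is May 8, 2002.

May 8, 2002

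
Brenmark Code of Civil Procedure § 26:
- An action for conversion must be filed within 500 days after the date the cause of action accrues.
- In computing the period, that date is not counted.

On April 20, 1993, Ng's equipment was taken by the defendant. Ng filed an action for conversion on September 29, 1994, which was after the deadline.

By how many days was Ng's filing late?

27 days

500 days after April 20, 1993 is September 2, 1994.
The deadline is September 2, 1994; from September 2, 1994 to September 29, 1994 is 27 days.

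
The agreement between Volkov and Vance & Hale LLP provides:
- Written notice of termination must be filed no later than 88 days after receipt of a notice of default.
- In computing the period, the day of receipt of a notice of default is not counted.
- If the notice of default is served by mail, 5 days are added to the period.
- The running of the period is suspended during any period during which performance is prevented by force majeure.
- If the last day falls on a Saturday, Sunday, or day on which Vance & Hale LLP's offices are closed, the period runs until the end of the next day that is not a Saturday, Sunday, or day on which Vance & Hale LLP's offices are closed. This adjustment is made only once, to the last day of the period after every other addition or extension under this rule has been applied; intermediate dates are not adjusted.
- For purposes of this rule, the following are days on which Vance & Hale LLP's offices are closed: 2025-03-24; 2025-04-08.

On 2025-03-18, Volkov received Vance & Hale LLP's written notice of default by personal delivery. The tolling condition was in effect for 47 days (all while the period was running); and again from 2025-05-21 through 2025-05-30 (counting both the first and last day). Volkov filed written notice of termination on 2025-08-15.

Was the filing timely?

88 days after 2025-03-18 is June 14, 2025.
Service was not by mail, so no mail extension applies.
Tolling adds 47 days: June 14, 2025 + 47 days = July 31, 2025.
From May 21, 2025 through May 30, 2025 inclusive is 10 days; tolling adds 10 days: July 31, 2025 + 10 days = August 10, 2025.
August 10, 2025 is Sunday. The next qualifying day is August 11, 2025.
The deadline is August 11, 2025; the filing on August 15, 2025 is after that date.

No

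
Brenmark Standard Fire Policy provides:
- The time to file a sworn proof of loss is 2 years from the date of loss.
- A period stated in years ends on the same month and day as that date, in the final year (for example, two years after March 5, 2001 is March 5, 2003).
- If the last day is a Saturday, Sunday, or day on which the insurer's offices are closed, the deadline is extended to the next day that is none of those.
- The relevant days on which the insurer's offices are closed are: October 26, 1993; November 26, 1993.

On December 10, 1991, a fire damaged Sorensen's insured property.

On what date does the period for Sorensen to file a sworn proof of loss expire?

2 years after December 10, 1991 is December 10, 1993.
December 10, 1993 is a Friday and not a day on which the insurer's offices are closed, so no extension applies.

December 10, 1993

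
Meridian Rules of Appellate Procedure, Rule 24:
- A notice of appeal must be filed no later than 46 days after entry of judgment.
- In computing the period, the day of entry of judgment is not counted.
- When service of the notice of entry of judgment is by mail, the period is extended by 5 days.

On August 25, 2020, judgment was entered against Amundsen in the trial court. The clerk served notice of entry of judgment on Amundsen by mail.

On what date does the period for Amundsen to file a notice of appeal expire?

46 days after August 25, 2020 is October 10, 2020.
Service was by mail, adding 5 days: October 10, 2020 + 5 days = October 15, 2020.

October 15, 2020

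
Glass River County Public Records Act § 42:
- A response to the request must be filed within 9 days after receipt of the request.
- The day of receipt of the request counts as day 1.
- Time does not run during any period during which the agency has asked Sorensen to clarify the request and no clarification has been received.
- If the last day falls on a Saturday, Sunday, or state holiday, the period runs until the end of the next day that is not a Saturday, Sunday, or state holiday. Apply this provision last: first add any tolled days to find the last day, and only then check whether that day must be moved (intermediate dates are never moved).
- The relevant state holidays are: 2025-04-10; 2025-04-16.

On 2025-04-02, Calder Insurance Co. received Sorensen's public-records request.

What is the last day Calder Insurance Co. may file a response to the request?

April 11, 2025

Counting 2025-04-02 as day 1, day 9 is April 10, 2025.
April 10, 2025 is a listed holiday. The next qualifying day is April 11, 2025.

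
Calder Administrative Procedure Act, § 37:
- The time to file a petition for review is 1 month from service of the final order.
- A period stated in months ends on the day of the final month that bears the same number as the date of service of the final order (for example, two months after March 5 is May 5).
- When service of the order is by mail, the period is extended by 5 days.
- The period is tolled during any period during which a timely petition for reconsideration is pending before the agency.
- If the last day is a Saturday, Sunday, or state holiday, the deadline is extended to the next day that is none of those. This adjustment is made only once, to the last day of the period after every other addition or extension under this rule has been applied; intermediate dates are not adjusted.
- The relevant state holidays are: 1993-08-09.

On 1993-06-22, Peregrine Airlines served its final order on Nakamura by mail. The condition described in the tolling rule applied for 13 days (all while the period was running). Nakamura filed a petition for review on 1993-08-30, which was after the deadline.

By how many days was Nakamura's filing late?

20 days

1 month after 1993-06-22 is July 22, 1993.
Service was by mail, adding 5 days: July 22, 1993 + 5 days = July 27, 1993.
Tolling adds 13 days: July 27, 1993 + 13 days = August 9, 1993.
August 9, 1993 is a listed holiday. The next qualifying day is August 10, 1993.
The deadline is August 10, 1993; from August 10, 1993 to August 30, 1993 is 20 days.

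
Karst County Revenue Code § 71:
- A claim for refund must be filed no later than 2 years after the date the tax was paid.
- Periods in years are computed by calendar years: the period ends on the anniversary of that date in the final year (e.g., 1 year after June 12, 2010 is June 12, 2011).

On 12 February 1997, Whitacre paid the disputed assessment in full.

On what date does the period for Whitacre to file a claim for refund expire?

2 years after 12 February 1997 is February 12, 1999.

February 12, 1999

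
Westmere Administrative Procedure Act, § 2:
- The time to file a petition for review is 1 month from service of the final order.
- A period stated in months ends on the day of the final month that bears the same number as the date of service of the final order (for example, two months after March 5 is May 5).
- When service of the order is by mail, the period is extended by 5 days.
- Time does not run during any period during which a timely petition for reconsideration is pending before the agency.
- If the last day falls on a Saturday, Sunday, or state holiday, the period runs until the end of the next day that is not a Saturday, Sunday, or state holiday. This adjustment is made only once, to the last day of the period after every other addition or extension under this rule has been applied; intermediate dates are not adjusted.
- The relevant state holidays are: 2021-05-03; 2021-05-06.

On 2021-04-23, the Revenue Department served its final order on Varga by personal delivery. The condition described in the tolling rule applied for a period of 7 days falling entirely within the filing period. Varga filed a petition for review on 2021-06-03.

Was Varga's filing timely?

No

1 month after 2021-04-23 is May 23, 2021.
Service was not by mail, so no mail extension applies.
Tolling adds 7 days: May 23, 2021 + 7 days = May 30, 2021.
May 30, 2021 is Sunday. The next qualifying day is May 31, 2021.
The deadline is May 31, 2021; the filing on June 3, 2021 is after that date.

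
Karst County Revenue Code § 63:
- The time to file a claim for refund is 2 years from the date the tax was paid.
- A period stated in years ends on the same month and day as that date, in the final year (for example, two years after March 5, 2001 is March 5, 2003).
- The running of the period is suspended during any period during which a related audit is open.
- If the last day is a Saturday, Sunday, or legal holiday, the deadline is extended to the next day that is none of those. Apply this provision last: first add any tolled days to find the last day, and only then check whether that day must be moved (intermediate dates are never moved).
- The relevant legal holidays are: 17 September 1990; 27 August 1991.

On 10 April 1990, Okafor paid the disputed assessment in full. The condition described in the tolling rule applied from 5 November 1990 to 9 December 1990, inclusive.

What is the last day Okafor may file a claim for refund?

May 15, 1992

2 years after 10 April 1990 is April 10, 1992.
From November 5, 1990 through December 9, 1990 inclusive is 35 days; tolling adds 35 days: April 10, 1992 + 35 days = May 15, 1992.
May 15, 1992 is a Friday and not a legal holiday, so no extension applies.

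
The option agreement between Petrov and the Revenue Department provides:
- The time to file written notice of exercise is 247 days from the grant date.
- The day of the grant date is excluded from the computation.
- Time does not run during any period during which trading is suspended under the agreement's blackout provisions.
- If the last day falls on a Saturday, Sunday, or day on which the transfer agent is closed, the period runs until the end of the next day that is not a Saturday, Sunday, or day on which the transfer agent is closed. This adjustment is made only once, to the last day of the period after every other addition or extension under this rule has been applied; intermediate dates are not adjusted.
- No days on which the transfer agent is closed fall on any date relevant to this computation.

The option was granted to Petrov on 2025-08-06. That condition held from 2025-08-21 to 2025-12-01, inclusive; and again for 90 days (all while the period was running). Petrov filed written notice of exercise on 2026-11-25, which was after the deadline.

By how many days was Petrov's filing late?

247 days after 2025-08-06 is April 10, 2026.
From August 21, 2025 through December 1, 2025 inclusive is 103 days; tolling adds 103 days: April 10, 2026 + 103 days = July 22, 2026.
Tolling adds 90 days: July 22, 2026 + 90 days = October 20, 2026.
October 20, 2026 is a Tuesday and not a day on which the transfer agent is closed, so no extension applies.
The deadline is October 20, 2026; from October 20, 2026 to November 25, 2026 is 36 days.

36 days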